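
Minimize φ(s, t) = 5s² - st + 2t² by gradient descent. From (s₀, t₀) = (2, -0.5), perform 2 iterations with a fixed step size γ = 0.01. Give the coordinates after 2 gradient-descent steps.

∇φ = (10s - t, -s + 4t)
(s₁, t₁) = (2, -0.5) − 0.01·(20.5, -4) = (1.795, -0.46)
(s₂, t₂) = (1.795, -0.46) − 0.01·(18.41, -3.635) = (1.6109, -0.42365)

(1.6109, -0.42365)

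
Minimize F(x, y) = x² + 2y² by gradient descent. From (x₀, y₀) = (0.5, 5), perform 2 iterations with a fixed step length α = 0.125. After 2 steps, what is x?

∇F = (2x, 4y)
(x₁, y₁) = (0.5, 5) − 0.125·(1, 20) = (0.375, 2.5)
(x₂, y₂) = (0.375, 2.5) − 0.125·(0.75, 10) = (0.28125, 1.25)
x = 0.28125

0.28125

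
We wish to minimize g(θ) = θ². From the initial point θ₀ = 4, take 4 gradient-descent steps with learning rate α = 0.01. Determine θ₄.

3.68947264

g′(θ) = 2θ
θ₁ = 4 − 0.01·8 = 3.92
θ₂ = 3.92 − 0.01·7.84 = 3.8416
θ₃ = 3.8416 − 0.01·7.6832 = 3.764768
θ₄ = 3.764768 − 0.01·7.529536 = 3.68947264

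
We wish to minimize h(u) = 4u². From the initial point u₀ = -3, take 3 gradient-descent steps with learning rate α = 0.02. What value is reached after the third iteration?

-1.778112

h′(u) = 8u
u₁ = -3 − 0.02·(-24) = -2.52
u₂ = -2.52 − 0.02·(-20.16) = -2.1168
u₃ = -2.1168 − 0.02·(-16.9344) = -1.778112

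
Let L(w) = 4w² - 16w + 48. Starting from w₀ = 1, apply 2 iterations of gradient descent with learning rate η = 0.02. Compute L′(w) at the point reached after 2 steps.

L′(w) = 8w - 16
Step 1: L′(1) = -8; w₁ = 1 − 0.02·(-8) = 1.16
Step 2: L′(1.16) = -6.72; w₂ = 1.16 − 0.02·(-6.72) = 1.2944
L′(w) at (1.2944) = -5.6448

-5.6448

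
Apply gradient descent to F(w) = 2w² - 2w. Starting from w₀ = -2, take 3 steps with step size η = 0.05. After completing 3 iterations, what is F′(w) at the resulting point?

-5.12

F′(w) = 4w - 2
Step 1: F′(-2) = -10; w₁ = -2 − 0.05·(-10) = -1.5
Step 2: F′(-1.5) = -8; w₂ = -1.5 − 0.05·(-8) = -1.1
Step 3: F′(-1.1) = -6.4; w₃ = -1.1 − 0.05·(-6.4) = -0.78
F′(w) at (-0.78) = -5.12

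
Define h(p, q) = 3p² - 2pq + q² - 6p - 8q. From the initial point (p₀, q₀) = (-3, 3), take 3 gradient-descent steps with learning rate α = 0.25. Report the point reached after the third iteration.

(4, 4.75)

∇h = (6p - 2q - 6, -2p + 2q - 8)
(p₁, q₁) = (-3, 3) − 0.25·(-30, 4) = (4.5, 2)
(p₂, q₂) = (4.5, 2) − 0.25·(17, -13) = (0.25, 5.25)
(p₃, q₃) = (0.25, 5.25) − 0.25·(-15, 2) = (4, 4.75)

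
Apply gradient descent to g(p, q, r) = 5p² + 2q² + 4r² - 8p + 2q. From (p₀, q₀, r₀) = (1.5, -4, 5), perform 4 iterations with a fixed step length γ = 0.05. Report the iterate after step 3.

∇g = (10p - 8, 4q + 2, 8r)
Step 1: at (1.5, -4, 5), ∇g = (7, -14, 40) → (1.5, -4, 5) − 0.05·(7, -14, 40) = (1.15, -3.3, 3)
Step 2: at (1.15, -3.3, 3), ∇g = (3.5, -11.2, 24) → (1.15, -3.3, 3) − 0.05·(3.5, -11.2, 24) = (0.975, -2.74, 1.8)
Step 3: at (0.975, -2.74, 1.8), ∇g = (1.75, -8.96, 14.4) → (0.975, -2.74, 1.8) − 0.05·(1.75, -8.96, 14.4) = (0.8875, -2.292, 1.08)

(0.8875, -2.292, 1.08)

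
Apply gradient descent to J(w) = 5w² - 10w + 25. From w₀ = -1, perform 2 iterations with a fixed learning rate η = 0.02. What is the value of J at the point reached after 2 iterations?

J′(w) = 10w - 10
w₁ = -1 − 0.02·(-20) = -0.6
w₂ = -0.6 − 0.02·(-16) = -0.28
J(-0.28) = 28.192

28.192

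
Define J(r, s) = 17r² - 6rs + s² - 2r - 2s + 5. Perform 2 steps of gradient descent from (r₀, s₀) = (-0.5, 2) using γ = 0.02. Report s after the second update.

1.8784

∇J = (34r - 6s - 2, -6r + 2s - 2)
Step 1: at (-0.5, 2), ∇J = (-31, 5) → (-0.5, 2) − 0.02·(-31, 5) = (0.12, 1.9)
Step 2: at (0.12, 1.9), ∇J = (-9.32, 1.08) → (0.12, 1.9) − 0.02·(-9.32, 1.08) = (0.3064, 1.8784)
s = 1.8784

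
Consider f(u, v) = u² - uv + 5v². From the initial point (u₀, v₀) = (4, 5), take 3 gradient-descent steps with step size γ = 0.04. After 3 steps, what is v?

∇f = (2u - v, -u + 10v)
(u₁, v₁) = (4, 5) − 0.04·(3, 46) = (3.88, 3.16)
(u₂, v₂) = (3.88, 3.16) − 0.04·(4.6, 27.72) = (3.696, 2.0512)
(u₃, v₃) = (3.696, 2.0512) − 0.04·(5.3408, 16.816) = (3.482368, 1.37856)
v = 1.37856

1.37856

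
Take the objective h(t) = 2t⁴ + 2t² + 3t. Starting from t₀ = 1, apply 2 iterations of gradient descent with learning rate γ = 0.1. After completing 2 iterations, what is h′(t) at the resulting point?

0

h′(t) = 8t³ + 4t + 3
t₁ = 1 − 0.1·15 = -0.5
t₂ = -0.5 − 0.1·0 = -0.5
h′(t) at (-0.5) = 0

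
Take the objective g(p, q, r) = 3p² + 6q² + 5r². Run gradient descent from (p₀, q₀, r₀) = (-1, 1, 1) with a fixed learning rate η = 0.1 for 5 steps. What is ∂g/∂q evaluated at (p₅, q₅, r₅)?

-0.00384

∇g = (6p, 12q, 10r)
(p₁, q₁, r₁) = (-1, 1, 1) − 0.1·(-6, 12, 10) = (-0.4, -0.2, 0)
(p₂, q₂, r₂) = (-0.4, -0.2, 0) − 0.1·(-2.4, -2.4, 0) = (-0.16, 0.04, 0)
(p₃, q₃, r₃) = (-0.16, 0.04, 0) − 0.1·(-0.96, 0.48, 0) = (-0.064, -0.008, 0)
(p₄, q₄, r₄) = (-0.064, -0.008, 0) − 0.1·(-0.384, -0.096, 0) = (-0.0256, 0.0016, 0)
(p₅, q₅, r₅) = (-0.0256, 0.0016, 0) − 0.1·(-0.1536, 0.0192, 0) = (-0.01024, -0.00032, 0)
∂g/∂q at (-0.01024, -0.00032, 0) = -0.00384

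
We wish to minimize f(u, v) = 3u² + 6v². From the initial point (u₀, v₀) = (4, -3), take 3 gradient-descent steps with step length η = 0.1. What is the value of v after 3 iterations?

∇f = (6u, 12v)
Step 1: at (4, -3), ∇f = (24, -36) → (4, -3) − 0.1·(24, -36) = (1.6, 0.6)
Step 2: at (1.6, 0.6), ∇f = (9.6, 7.2) → (1.6, 0.6) − 0.1·(9.6, 7.2) = (0.64, -0.12)
Step 3: at (0.64, -0.12), ∇f = (3.84, -1.44) → (0.64, -0.12) − 0.1·(3.84, -1.44) = (0.256, 0.024)
v = 0.024

0.024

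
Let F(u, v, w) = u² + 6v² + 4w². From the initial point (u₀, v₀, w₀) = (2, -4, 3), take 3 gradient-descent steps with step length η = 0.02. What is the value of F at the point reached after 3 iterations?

34.276953440256

∇F = (2u, 12v, 8w)
Step 1: at (2, -4, 3), ∇F = (4, -48, 24) → (2, -4, 3) − 0.02·(4, -48, 24) = (1.92, -3.04, 2.52)
Step 2: at (1.92, -3.04, 2.52), ∇F = (3.84, -36.48, 20.16) → (1.92, -3.04, 2.52) − 0.02·(3.84, -36.48, 20.16) = (1.8432, -2.3104, 2.1168)
Step 3: at (1.8432, -2.3104, 2.1168), ∇F = (3.6864, -27.7248, 16.9344) → (1.8432, -2.3104, 2.1168) − 0.02·(3.6864, -27.7248, 16.9344) = (1.769472, -1.755904, 1.778112)
F(1.769472, -1.755904, 1.778112) = 34.276953440256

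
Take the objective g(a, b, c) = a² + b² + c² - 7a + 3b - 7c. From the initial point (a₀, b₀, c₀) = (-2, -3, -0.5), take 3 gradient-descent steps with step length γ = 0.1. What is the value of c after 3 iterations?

1.452

∇g = (2a - 7, 2b + 3, 2c - 7)
(a₁, b₁, c₁) = (-2, -3, -0.5) − 0.1·(-11, -3, -8) = (-0.9, -2.7, 0.3)
(a₂, b₂, c₂) = (-0.9, -2.7, 0.3) − 0.1·(-8.8, -2.4, -6.4) = (-0.02, -2.46, 0.94)
(a₃, b₃, c₃) = (-0.02, -2.46, 0.94) − 0.1·(-7.04, -1.92, -5.12) = (0.684, -2.268, 1.452)
c = 1.452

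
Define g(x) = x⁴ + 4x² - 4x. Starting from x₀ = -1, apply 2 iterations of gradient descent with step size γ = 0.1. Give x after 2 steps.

0.4336

g′(x) = 4x³ + 8x - 4
x₁ = -1 − 0.1·(-16) = 0.6
x₂ = 0.6 − 0.1·1.664 = 0.4336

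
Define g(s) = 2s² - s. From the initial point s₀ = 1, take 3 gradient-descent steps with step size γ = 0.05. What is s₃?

0.634

g′(s) = 4s - 1
s₁ = 1 − 0.05·3 = 0.85
s₂ = 0.85 − 0.05·2.4 = 0.73
s₃ = 0.73 − 0.05·1.92 = 0.634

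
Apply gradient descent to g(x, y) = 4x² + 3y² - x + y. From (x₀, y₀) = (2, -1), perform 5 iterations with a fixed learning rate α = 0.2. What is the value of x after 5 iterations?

-0.0208

∇g = (8x - 1, 6y + 1)
Step 1: at (2, -1), ∇g = (15, -5) → (2, -1) − 0.2·(15, -5) = (-1, 0)
Step 2: at (-1, 0), ∇g = (-9, 1) → (-1, 0) − 0.2·(-9, 1) = (0.8, -0.2)
Step 3: at (0.8, -0.2), ∇g = (5.4, -0.2) → (0.8, -0.2) − 0.2·(5.4, -0.2) = (-0.28, -0.16)
Step 4: at (-0.28, -0.16), ∇g = (-3.24, 0.04) → (-0.28, -0.16) − 0.2·(-3.24, 0.04) = (0.368, -0.168)
Step 5: at (0.368, -0.168), ∇g = (1.944, -0.008) → (0.368, -0.168) − 0.2·(1.944, -0.008) = (-0.0208, -0.1664)
x = -0.0208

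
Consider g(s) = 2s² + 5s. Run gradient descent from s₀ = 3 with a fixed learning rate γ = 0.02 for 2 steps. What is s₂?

g′(s) = 4s + 5
s₁ = 3 − 0.02·17 = 2.66
s₂ = 2.66 − 0.02·15.64 = 2.3472

2.3472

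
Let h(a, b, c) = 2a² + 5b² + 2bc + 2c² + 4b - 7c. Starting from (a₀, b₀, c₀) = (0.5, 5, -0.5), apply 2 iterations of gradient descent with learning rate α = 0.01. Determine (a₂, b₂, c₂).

∇h = (4a, 10b + 2c + 4, 2b + 4c - 7)
(a₁, b₁, c₁) = (0.5, 5, -0.5) − 0.01·(2, 53, 1) = (0.48, 4.47, -0.51)
(a₂, b₂, c₂) = (0.48, 4.47, -0.51) − 0.01·(1.92, 47.68, -0.1) = (0.4608, 3.9932, -0.509)

(0.4608, 3.9932, -0.509)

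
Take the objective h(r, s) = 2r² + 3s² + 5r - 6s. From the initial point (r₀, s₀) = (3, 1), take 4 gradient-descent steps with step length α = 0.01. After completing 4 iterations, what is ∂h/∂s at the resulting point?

0

∇h = (4r + 5, 6s - 6)
(r₁, s₁) = (3, 1) − 0.01·(17, 0) = (2.83, 1)
(r₂, s₂) = (2.83, 1) − 0.01·(16.32, 0) = (2.6668, 1)
(r₃, s₃) = (2.6668, 1) − 0.01·(15.6672, 0) = (2.510128, 1)
(r₄, s₄) = (2.510128, 1) − 0.01·(15.040512, 0) = (2.35972288, 1)
∂h/∂s at (2.35972288, 1) = 0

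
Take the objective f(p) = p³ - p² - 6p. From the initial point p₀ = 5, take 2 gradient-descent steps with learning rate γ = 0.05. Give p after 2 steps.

f′(p) = 3p² - 2p - 6
p₁ = 5 − 0.05·59 = 2.05
p₂ = 2.05 − 0.05·2.5075 = 1.924625

1.924625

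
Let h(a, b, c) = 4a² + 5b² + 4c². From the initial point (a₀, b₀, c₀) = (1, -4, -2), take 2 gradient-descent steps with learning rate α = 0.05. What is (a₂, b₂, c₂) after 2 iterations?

(0.36, -1, -0.72)

∇h = (8a, 10b, 8c)
Step 1: at (1, -4, -2), ∇h = (8, -40, -16) → (1, -4, -2) − 0.05·(8, -40, -16) = (0.6, -2, -1.2)
Step 2: at (0.6, -2, -1.2), ∇h = (4.8, -20, -9.6) → (0.6, -2, -1.2) − 0.05·(4.8, -20, -9.6) = (0.36, -1, -0.72)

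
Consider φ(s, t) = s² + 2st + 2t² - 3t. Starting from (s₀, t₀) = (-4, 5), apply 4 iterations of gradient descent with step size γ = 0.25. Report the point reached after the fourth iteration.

(-2.9375, 2.40625)

∇φ = (2s + 2t, 2s + 4t - 3)
Step 1: at (-4, 5), ∇φ = (2, 9) → (-4, 5) − 0.25·(2, 9) = (-4.5, 2.75)
Step 2: at (-4.5, 2.75), ∇φ = (-3.5, -1) → (-4.5, 2.75) − 0.25·(-3.5, -1) = (-3.625, 3)
Step 3: at (-3.625, 3), ∇φ = (-1.25, 1.75) → (-3.625, 3) − 0.25·(-1.25, 1.75) = (-3.3125, 2.5625)
Step 4: at (-3.3125, 2.5625), ∇φ = (-1.5, 0.625) → (-3.3125, 2.5625) − 0.25·(-1.5, 0.625) = (-2.9375, 2.40625)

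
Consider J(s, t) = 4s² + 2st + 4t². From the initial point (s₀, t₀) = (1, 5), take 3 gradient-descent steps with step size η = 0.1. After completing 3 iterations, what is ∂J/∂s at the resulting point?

∇J = (8s + 2t, 2s + 8t)
Step 1: at (1, 5), ∇J = (18, 42) → (1, 5) − 0.1·(18, 42) = (-0.8, 0.8)
Step 2: at (-0.8, 0.8), ∇J = (-4.8, 4.8) → (-0.8, 0.8) − 0.1·(-4.8, 4.8) = (-0.32, 0.32)
Step 3: at (-0.32, 0.32), ∇J = (-1.92, 1.92) → (-0.32, 0.32) − 0.1·(-1.92, 1.92) = (-0.128, 0.128)
∂J/∂s at (-0.128, 0.128) = -0.768

-0.768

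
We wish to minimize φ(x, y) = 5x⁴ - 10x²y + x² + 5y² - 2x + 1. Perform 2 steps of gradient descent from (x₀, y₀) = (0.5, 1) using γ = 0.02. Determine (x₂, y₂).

(0.7906948, 0.76978)

∇φ = (20x³ - 20xy + 2x - 2, -10x² + 10y)
Step 1: at (0.5, 1), ∇φ = (-8.5, 7.5) → (0.5, 1) − 0.02·(-8.5, 7.5) = (0.67, 0.85)
Step 2: at (0.67, 0.85), ∇φ = (-6.03474, 4.011) → (0.67, 0.85) − 0.02·(-6.03474, 4.011) = (0.7906948, 0.76978)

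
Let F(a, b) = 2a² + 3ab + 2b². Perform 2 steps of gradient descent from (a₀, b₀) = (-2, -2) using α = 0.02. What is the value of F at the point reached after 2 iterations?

15.31622848

∇F = (4a + 3b, 3a + 4b)
(a₁, b₁) = (-2, -2) − 0.02·(-14, -14) = (-1.72, -1.72)
(a₂, b₂) = (-1.72, -1.72) − 0.02·(-12.04, -12.04) = (-1.4792, -1.4792)
F(-1.4792, -1.4792) = 15.31622848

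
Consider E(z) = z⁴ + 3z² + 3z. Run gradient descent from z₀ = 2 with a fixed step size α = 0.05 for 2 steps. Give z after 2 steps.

-0.386425

E′(z) = 4z³ + 6z + 3
Step 1: E′(2) = 47; z₁ = 2 − 0.05·47 = -0.35
Step 2: E′(-0.35) = 0.7285; z₂ = -0.35 − 0.05·0.7285 = -0.386425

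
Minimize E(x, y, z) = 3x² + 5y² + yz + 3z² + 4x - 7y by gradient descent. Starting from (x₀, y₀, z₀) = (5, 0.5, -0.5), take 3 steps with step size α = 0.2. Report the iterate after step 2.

(-0.44, 0.4, -0.2)

∇E = (6x + 4, 10y + z - 7, y + 6z)
Step 1: at (5, 0.5, -0.5), ∇E = (34, -2.5, -2.5) → (5, 0.5, -0.5) − 0.2·(34, -2.5, -2.5) = (-1.8, 1, 0)
Step 2: at (-1.8, 1, 0), ∇E = (-6.8, 3, 1) → (-1.8, 1, 0) − 0.2·(-6.8, 3, 1) = (-0.44, 0.4, -0.2)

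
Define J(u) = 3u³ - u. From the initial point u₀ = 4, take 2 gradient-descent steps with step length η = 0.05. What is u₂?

J′(u) = 9u² - 1
u₁ = 4 − 0.05·143 = -3.15
u₂ = -3.15 − 0.05·88.3025 = -7.565125

-7.565125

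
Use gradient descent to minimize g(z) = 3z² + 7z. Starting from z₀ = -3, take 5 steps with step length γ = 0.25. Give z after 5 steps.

g′(z) = 6z + 7
z₁ = -3 − 0.25·(-11) = -0.25
z₂ = -0.25 − 0.25·5.5 = -1.625
z₃ = -1.625 − 0.25·(-2.75) = -0.9375
z₄ = -0.9375 − 0.25·1.375 = -1.28125
z₅ = -1.28125 − 0.25·(-0.6875) = -1.109375

-1.109375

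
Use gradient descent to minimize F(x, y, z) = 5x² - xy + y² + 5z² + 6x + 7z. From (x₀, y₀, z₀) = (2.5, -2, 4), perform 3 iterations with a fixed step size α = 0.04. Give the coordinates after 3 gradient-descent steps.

(-0.063104, -1.413376, 0.3152)

∇F = (10x - y + 6, -x + 2y, 10z + 7)
(x₁, y₁, z₁) = (2.5, -2, 4) − 0.04·(33, -6.5, 47) = (1.18, -1.74, 2.12)
(x₂, y₂, z₂) = (1.18, -1.74, 2.12) − 0.04·(19.54, -4.66, 28.2) = (0.3984, -1.5536, 0.992)
(x₃, y₃, z₃) = (0.3984, -1.5536, 0.992) − 0.04·(11.5376, -3.5056, 16.92) = (-0.063104, -1.413376, 0.3152)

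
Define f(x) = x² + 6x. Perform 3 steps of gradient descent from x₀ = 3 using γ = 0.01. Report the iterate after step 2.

2.7624

f′(x) = 2x + 6
x₁ = 3 − 0.01·12 = 2.88
x₂ = 2.88 − 0.01·11.76 = 2.7624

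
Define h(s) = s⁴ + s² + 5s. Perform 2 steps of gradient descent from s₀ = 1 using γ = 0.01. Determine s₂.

h′(s) = 4s³ + 2s + 5
s₁ = 1 − 0.01·11 = 0.89
s₂ = 0.89 − 0.01·9.599876 = 0.79400124

0.79400124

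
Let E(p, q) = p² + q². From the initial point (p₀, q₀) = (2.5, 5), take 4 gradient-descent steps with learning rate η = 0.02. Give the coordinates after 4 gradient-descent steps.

∇E = (2p, 2q)
(p₁, q₁) = (2.5, 5) − 0.02·(5, 10) = (2.4, 4.8)
(p₂, q₂) = (2.4, 4.8) − 0.02·(4.8, 9.6) = (2.304, 4.608)
(p₃, q₃) = (2.304, 4.608) − 0.02·(4.608, 9.216) = (2.21184, 4.42368)
(p₄, q₄) = (2.21184, 4.42368) − 0.02·(4.42368, 8.84736) = (2.1233664, 4.2467328)

(2.1233664, 4.2467328)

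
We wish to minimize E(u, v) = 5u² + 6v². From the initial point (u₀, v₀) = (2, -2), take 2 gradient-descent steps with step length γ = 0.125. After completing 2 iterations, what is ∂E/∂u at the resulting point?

1.25

∇E = (10u, 12v)
Step 1: at (2, -2), ∇E = (20, -24) → (2, -2) − 0.125·(20, -24) = (-0.5, 1)
Step 2: at (-0.5, 1), ∇E = (-5, 12) → (-0.5, 1) − 0.125·(-5, 12) = (0.125, -0.5)
∂E/∂u at (0.125, -0.5) = 1.25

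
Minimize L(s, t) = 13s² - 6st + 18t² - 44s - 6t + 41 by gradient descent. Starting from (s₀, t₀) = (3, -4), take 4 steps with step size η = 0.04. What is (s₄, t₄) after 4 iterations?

(1.97985024, 0.08262656)

∇L = (26s - 6t - 44, -6s + 36t - 6)
Step 1: at (3, -4), ∇L = (58, -168) → (3, -4) − 0.04·(58, -168) = (0.68, 2.72)
Step 2: at (0.68, 2.72), ∇L = (-42.64, 87.84) → (0.68, 2.72) − 0.04·(-42.64, 87.84) = (2.3856, -0.7936)
Step 3: at (2.3856, -0.7936), ∇L = (22.7872, -48.8832) → (2.3856, -0.7936) − 0.04·(22.7872, -48.8832) = (1.474112, 1.161728)
Step 4: at (1.474112, 1.161728), ∇L = (-12.643456, 26.977536) → (1.474112, 1.161728) − 0.04·(-12.643456, 26.977536) = (1.97985024, 0.08262656)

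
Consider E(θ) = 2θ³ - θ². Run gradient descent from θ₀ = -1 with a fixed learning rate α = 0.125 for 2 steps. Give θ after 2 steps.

E′(θ) = 6θ² - 2θ
θ₁ = -1 − 0.125·8 = -2
θ₂ = -2 − 0.125·28 = -5.5

-5.5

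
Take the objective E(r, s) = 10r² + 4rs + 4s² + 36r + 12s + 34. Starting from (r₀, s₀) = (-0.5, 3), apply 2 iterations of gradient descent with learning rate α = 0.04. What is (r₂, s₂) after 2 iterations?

(-2.1064, 0.9584)

∇E = (20r + 4s + 36, 4r + 8s + 12)
(r₁, s₁) = (-0.5, 3) − 0.04·(38, 34) = (-2.02, 1.64)
(r₂, s₂) = (-2.02, 1.64) − 0.04·(2.16, 17.04) = (-2.1064, 0.9584)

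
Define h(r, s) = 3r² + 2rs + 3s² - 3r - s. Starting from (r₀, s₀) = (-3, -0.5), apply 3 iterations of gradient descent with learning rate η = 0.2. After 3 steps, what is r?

∇h = (6r + 2s - 3, 2r + 6s - 1)
Step 1: at (-3, -0.5), ∇h = (-22, -10) → (-3, -0.5) − 0.2·(-22, -10) = (1.4, 1.5)
Step 2: at (1.4, 1.5), ∇h = (8.4, 10.8) → (1.4, 1.5) − 0.2·(8.4, 10.8) = (-0.28, -0.66)
Step 3: at (-0.28, -0.66), ∇h = (-6, -5.52) → (-0.28, -0.66) − 0.2·(-6, -5.52) = (0.92, 0.444)
r = 0.92

0.92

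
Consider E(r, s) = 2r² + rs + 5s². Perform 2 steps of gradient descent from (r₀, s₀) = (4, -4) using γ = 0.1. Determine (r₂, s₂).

(1.72, -0.28)

∇E = (4r + s, r + 10s)
Step 1: at (4, -4), ∇E = (12, -36) → (4, -4) − 0.1·(12, -36) = (2.8, -0.4)
Step 2: at (2.8, -0.4), ∇E = (10.8, -1.2) → (2.8, -0.4) − 0.1·(10.8, -1.2) = (1.72, -0.28)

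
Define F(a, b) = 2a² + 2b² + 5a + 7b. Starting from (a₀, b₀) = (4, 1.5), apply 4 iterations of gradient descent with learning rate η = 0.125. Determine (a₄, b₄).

∇F = (4a + 5, 4b + 7)
(a₁, b₁) = (4, 1.5) − 0.125·(21, 13) = (1.375, -0.125)
(a₂, b₂) = (1.375, -0.125) − 0.125·(10.5, 6.5) = (0.0625, -0.9375)
(a₃, b₃) = (0.0625, -0.9375) − 0.125·(5.25, 3.25) = (-0.59375, -1.34375)
(a₄, b₄) = (-0.59375, -1.34375) − 0.125·(2.625, 1.625) = (-0.921875, -1.546875)

(-0.921875, -1.546875)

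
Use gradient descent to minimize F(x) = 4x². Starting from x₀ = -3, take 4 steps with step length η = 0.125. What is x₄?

F′(x) = 8x
Step 1: F′(-3) = -24; x₁ = -3 − 0.125·(-24) = 0
Step 2: F′(0) = 0; x₂ = 0 − 0.125·0 = 0
Step 3: F′(0) = 0; x₃ = 0 − 0.125·0 = 0
Step 4: F′(0) = 0; x₄ = 0 − 0.125·0 = 0

0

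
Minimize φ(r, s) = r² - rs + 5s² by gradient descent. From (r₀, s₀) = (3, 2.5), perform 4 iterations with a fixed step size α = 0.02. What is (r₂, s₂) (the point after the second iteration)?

∇φ = (2r - s, -r + 10s)
(r₁, s₁) = (3, 2.5) − 0.02·(3.5, 22) = (2.93, 2.06)
(r₂, s₂) = (2.93, 2.06) − 0.02·(3.8, 17.67) = (2.854, 1.7066)

(2.854, 1.7066)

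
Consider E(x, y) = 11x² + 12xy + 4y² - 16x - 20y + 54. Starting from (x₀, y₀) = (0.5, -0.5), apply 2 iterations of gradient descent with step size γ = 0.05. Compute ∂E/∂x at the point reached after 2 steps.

∇E = (22x + 12y - 16, 12x + 8y - 20)
(x₁, y₁) = (0.5, -0.5) − 0.05·(-11, -18) = (1.05, 0.4)
(x₂, y₂) = (1.05, 0.4) − 0.05·(11.9, -4.2) = (0.455, 0.61)
∂E/∂x at (0.455, 0.61) = 1.33

1.33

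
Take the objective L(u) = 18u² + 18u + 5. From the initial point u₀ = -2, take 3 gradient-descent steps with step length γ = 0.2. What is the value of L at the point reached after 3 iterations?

L′(u) = 36u + 18
Step 1: L′(-2) = -54; u₁ = -2 − 0.2·(-54) = 8.8
Step 2: L′(8.8) = 334.8; u₂ = 8.8 − 0.2·334.8 = -58.16
Step 3: L′(-58.16) = -2075.76; u₃ = -58.16 − 0.2·(-2075.76) = 356.992
L(356.992) = 2300410.041152

2300410.041152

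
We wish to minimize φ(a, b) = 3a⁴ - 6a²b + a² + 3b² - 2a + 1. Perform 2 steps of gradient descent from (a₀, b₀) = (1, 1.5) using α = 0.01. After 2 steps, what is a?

∇φ = (12a³ - 12ab + 2a - 2, -6a² + 6b)
Step 1: at (1, 1.5), ∇φ = (-6, 3) → (1, 1.5) − 0.01·(-6, 3) = (1.06, 1.47)
Step 2: at (1.06, 1.47), ∇φ = (-4.286208, 2.0784) → (1.06, 1.47) − 0.01·(-4.286208, 2.0784) = (1.10286208, 1.449216)
a = 1.10286208

1.10286208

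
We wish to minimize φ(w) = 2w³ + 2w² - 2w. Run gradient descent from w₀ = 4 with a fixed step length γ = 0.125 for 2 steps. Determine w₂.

φ′(w) = 6w² + 4w - 2
Step 1: φ′(4) = 110; w₁ = 4 − 0.125·110 = -9.75
Step 2: φ′(-9.75) = 529.375; w₂ = -9.75 − 0.125·529.375 = -75.921875

-75.921875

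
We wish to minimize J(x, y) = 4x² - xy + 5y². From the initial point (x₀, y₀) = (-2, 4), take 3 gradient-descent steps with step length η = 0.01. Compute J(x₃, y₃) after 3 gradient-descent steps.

53.801485000276

∇J = (8x - y, -x + 10y)
(x₁, y₁) = (-2, 4) − 0.01·(-20, 42) = (-1.8, 3.58)
(x₂, y₂) = (-1.8, 3.58) − 0.01·(-17.98, 37.6) = (-1.6202, 3.204)
(x₃, y₃) = (-1.6202, 3.204) − 0.01·(-16.1656, 33.6602) = (-1.458544, 2.867398)
J(-1.458544, 2.867398) = 53.801485000276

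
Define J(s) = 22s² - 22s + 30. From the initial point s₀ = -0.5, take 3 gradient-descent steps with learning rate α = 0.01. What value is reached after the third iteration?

0.324384

J′(s) = 44s - 22
s₁ = -0.5 − 0.01·(-44) = -0.06
s₂ = -0.06 − 0.01·(-24.64) = 0.1864
s₃ = 0.1864 − 0.01·(-13.7984) = 0.324384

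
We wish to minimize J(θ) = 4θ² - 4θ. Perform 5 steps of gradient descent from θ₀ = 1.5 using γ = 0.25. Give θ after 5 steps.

-0.5

J′(θ) = 8θ - 4
θ₁ = 1.5 − 0.25·8 = -0.5
θ₂ = -0.5 − 0.25·(-8) = 1.5
θ₃ = 1.5 − 0.25·8 = -0.5
θ₄ = -0.5 − 0.25·(-8) = 1.5
θ₅ = 1.5 − 0.25·8 = -0.5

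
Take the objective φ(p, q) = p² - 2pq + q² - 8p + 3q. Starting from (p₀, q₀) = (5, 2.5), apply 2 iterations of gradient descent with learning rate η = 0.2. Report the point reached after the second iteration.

∇φ = (2p - 2q - 8, -2p + 2q + 3)
(p₁, q₁) = (5, 2.5) − 0.2·(-3, -2) = (5.6, 2.9)
(p₂, q₂) = (5.6, 2.9) − 0.2·(-2.6, -2.4) = (6.12, 3.38)

(6.12, 3.38)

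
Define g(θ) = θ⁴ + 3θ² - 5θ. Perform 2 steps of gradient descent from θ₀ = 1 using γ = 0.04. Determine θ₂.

g′(θ) = 4θ³ + 6θ - 5
θ₁ = 1 − 0.04·5 = 0.8
θ₂ = 0.8 − 0.04·1.848 = 0.72608

0.72608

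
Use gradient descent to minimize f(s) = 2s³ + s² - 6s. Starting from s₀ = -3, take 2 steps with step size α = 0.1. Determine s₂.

f′(s) = 6s² + 2s - 6
Step 1: f′(-3) = 42; s₁ = -3 − 0.1·42 = -7.2
Step 2: f′(-7.2) = 290.64; s₂ = -7.2 − 0.1·290.64 = -36.264

-36.264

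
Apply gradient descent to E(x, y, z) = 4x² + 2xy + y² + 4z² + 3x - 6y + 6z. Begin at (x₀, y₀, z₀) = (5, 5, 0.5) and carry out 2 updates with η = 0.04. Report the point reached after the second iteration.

(1.4832, 4.0944, -0.172)

∇E = (8x + 2y + 3, 2x + 2y - 6, 8z + 6)
Step 1: at (5, 5, 0.5), ∇E = (53, 14, 10) → (5, 5, 0.5) − 0.04·(53, 14, 10) = (2.88, 4.44, 0.1)
Step 2: at (2.88, 4.44, 0.1), ∇E = (34.92, 8.64, 6.8) → (2.88, 4.44, 0.1) − 0.04·(34.92, 8.64, 6.8) = (1.4832, 4.0944, -0.172)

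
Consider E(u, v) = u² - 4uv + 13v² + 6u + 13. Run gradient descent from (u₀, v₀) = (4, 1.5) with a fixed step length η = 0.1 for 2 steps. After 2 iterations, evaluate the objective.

∇E = (2u - 4v + 6, -4u + 26v)
(u₁, v₁) = (4, 1.5) − 0.1·(8, 23) = (3.2, -0.8)
(u₂, v₂) = (3.2, -0.8) − 0.1·(15.6, -33.6) = (1.64, 2.56)
E(1.64, 2.56) = 93.9328

93.9328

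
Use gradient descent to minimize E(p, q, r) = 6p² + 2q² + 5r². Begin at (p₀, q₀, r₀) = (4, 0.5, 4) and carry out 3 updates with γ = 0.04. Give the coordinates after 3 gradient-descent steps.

∇E = (12p, 4q, 10r)
Step 1: at (4, 0.5, 4), ∇E = (48, 2, 40) → (4, 0.5, 4) − 0.04·(48, 2, 40) = (2.08, 0.42, 2.4)
Step 2: at (2.08, 0.42, 2.4), ∇E = (24.96, 1.68, 24) → (2.08, 0.42, 2.4) − 0.04·(24.96, 1.68, 24) = (1.0816, 0.3528, 1.44)
Step 3: at (1.0816, 0.3528, 1.44), ∇E = (12.9792, 1.4112, 14.4) → (1.0816, 0.3528, 1.44) − 0.04·(12.9792, 1.4112, 14.4) = (0.562432, 0.296352, 0.864)

(0.562432, 0.296352, 0.864)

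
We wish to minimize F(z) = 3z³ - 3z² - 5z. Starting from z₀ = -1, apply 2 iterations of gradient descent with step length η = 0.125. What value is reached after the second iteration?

F′(z) = 9z² - 6z - 5
z₁ = -1 − 0.125·10 = -2.25
z₂ = -2.25 − 0.125·54.0625 = -9.0078125

-9.0078125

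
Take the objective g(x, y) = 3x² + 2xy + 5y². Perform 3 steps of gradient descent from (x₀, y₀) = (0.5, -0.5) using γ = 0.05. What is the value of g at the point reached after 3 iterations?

∇g = (6x + 2y, 2x + 10y)
Step 1: at (0.5, -0.5), ∇g = (2, -4) → (0.5, -0.5) − 0.05·(2, -4) = (0.4, -0.3)
Step 2: at (0.4, -0.3), ∇g = (1.8, -2.2) → (0.4, -0.3) − 0.05·(1.8, -2.2) = (0.31, -0.19)
Step 3: at (0.31, -0.19), ∇g = (1.48, -1.28) → (0.31, -0.19) − 0.05·(1.48, -1.28) = (0.236, -0.126)
g(0.236, -0.126) = 0.186996

0.186996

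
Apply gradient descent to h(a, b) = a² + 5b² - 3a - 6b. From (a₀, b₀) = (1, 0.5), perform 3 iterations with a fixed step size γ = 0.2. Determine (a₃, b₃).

(1.392, 0.7)

∇h = (2a - 3, 10b - 6)
Step 1: at (1, 0.5), ∇h = (-1, -1) → (1, 0.5) − 0.2·(-1, -1) = (1.2, 0.7)
Step 2: at (1.2, 0.7), ∇h = (-0.6, 1) → (1.2, 0.7) − 0.2·(-0.6, 1) = (1.32, 0.5)
Step 3: at (1.32, 0.5), ∇h = (-0.36, -1) → (1.32, 0.5) − 0.2·(-0.36, -1) = (1.392, 0.7)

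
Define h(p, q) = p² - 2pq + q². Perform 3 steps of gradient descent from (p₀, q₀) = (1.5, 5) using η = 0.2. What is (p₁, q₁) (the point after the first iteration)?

(2.9, 3.6)

∇h = (2p - 2q, -2p + 2q)
(p₁, q₁) = (1.5, 5) − 0.2·(-7, 7) = (2.9, 3.6)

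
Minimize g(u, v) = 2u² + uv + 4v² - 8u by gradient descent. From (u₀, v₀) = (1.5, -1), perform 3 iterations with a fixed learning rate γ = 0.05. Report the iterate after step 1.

∇g = (4u + v - 8, u + 8v)
(u₁, v₁) = (1.5, -1) − 0.05·(-3, -6.5) = (1.65, -0.675)

(1.65, -0.675)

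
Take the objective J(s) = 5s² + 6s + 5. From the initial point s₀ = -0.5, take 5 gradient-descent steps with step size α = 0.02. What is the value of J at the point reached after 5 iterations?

J′(s) = 10s + 6
s₁ = -0.5 − 0.02·1 = -0.52
s₂ = -0.52 − 0.02·0.8 = -0.536
s₃ = -0.536 − 0.02·0.64 = -0.5488
s₄ = -0.5488 − 0.02·0.512 = -0.55904
s₅ = -0.55904 − 0.02·0.4096 = -0.567232
J(-0.567232) = 3.20536870912

3.20536870912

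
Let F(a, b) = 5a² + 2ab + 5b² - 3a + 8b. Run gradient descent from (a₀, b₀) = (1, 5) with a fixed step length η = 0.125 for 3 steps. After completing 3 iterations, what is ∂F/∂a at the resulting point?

-4.8125

∇F = (10a + 2b - 3, 2a + 10b + 8)
Step 1: at (1, 5), ∇F = (17, 60) → (1, 5) − 0.125·(17, 60) = (-1.125, -2.5)
Step 2: at (-1.125, -2.5), ∇F = (-19.25, -19.25) → (-1.125, -2.5) − 0.125·(-19.25, -19.25) = (1.28125, -0.09375)
Step 3: at (1.28125, -0.09375), ∇F = (9.625, 9.625) → (1.28125, -0.09375) − 0.125·(9.625, 9.625) = (0.078125, -1.296875)
∂F/∂a at (0.078125, -1.296875) = -4.8125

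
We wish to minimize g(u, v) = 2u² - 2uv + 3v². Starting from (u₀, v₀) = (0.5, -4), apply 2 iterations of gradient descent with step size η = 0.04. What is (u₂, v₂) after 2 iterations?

(-0.156, -2.272)

∇g = (4u - 2v, -2u + 6v)
(u₁, v₁) = (0.5, -4) − 0.04·(10, -25) = (0.1, -3)
(u₂, v₂) = (0.1, -3) − 0.04·(6.4, -18.2) = (-0.156, -2.272)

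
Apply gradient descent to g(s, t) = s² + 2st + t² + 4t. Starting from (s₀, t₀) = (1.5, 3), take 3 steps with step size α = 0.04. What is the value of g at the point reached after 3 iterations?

11.666765456384

∇g = (2s + 2t, 2s + 2t + 4)
(s₁, t₁) = (1.5, 3) − 0.04·(9, 13) = (1.14, 2.48)
(s₂, t₂) = (1.14, 2.48) − 0.04·(7.24, 11.24) = (0.8504, 2.0304)
(s₃, t₃) = (0.8504, 2.0304) − 0.04·(5.7616, 9.7616) = (0.619936, 1.639936)
g(0.619936, 1.639936) = 11.666765456384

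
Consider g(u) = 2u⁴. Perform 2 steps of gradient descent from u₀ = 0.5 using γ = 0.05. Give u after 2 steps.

0.41355

g′(u) = 8u³
u₁ = 0.5 − 0.05·1 = 0.45
u₂ = 0.45 − 0.05·0.729 = 0.41355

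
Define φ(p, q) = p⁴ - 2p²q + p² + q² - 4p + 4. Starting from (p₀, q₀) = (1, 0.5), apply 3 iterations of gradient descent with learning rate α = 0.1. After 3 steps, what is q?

0.76032

∇φ = (4p³ - 4pq + 2p - 4, -2p² + 2q)
Step 1: at (1, 0.5), ∇φ = (0, -1) → (1, 0.5) − 0.1·(0, -1) = (1, 0.6)
Step 2: at (1, 0.6), ∇φ = (-0.4, -0.8) → (1, 0.6) − 0.1·(-0.4, -0.8) = (1.04, 0.68)
Step 3: at (1.04, 0.68), ∇φ = (-0.249344, -0.8032) → (1.04, 0.68) − 0.1·(-0.249344, -0.8032) = (1.0649344, 0.76032)
q = 0.76032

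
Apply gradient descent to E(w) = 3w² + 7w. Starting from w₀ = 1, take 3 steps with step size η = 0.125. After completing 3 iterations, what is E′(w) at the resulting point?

0.203125

E′(w) = 6w + 7
w₁ = 1 − 0.125·13 = -0.625
w₂ = -0.625 − 0.125·3.25 = -1.03125
w₃ = -1.03125 − 0.125·0.8125 = -1.1328125
E′(w) at (-1.1328125) = 0.203125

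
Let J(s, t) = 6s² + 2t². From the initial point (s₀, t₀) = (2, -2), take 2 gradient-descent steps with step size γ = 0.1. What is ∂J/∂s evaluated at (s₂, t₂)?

∇J = (12s, 4t)
Step 1: at (2, -2), ∇J = (24, -8) → (2, -2) − 0.1·(24, -8) = (-0.4, -1.2)
Step 2: at (-0.4, -1.2), ∇J = (-4.8, -4.8) → (-0.4, -1.2) − 0.1·(-4.8, -4.8) = (0.08, -0.72)
∂J/∂s at (0.08, -0.72) = 0.96

0.96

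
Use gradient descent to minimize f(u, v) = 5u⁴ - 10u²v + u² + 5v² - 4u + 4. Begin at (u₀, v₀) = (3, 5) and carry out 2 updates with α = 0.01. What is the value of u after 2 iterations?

∇f = (20u³ - 20uv + 2u - 4, -10u² + 10v)
Step 1: at (3, 5), ∇f = (242, -40) → (3, 5) − 0.01·(242, -40) = (0.58, 5.4)
Step 2: at (0.58, 5.4), ∇f = (-61.57776, 50.636) → (0.58, 5.4) − 0.01·(-61.57776, 50.636) = (1.1957776, 4.89364)
u = 1.1957776

1.1957776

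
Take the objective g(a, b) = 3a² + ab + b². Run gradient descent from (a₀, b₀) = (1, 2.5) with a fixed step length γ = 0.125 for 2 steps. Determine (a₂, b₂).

(-0.234375, 1.3203125)

∇g = (6a + b, a + 2b)
Step 1: at (1, 2.5), ∇g = (8.5, 6) → (1, 2.5) − 0.125·(8.5, 6) = (-0.0625, 1.75)
Step 2: at (-0.0625, 1.75), ∇g = (1.375, 3.4375) → (-0.0625, 1.75) − 0.125·(1.375, 3.4375) = (-0.234375, 1.3203125)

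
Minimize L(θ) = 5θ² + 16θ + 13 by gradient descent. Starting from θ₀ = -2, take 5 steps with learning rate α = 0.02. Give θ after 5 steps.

-1.731072

L′(θ) = 10θ + 16
Step 1: L′(-2) = -4; θ₁ = -2 − 0.02·(-4) = -1.92
Step 2: L′(-1.92) = -3.2; θ₂ = -1.92 − 0.02·(-3.2) = -1.856
Step 3: L′(-1.856) = -2.56; θ₃ = -1.856 − 0.02·(-2.56) = -1.8048
Step 4: L′(-1.8048) = -2.048; θ₄ = -1.8048 − 0.02·(-2.048) = -1.76384
Step 5: L′(-1.76384) = -1.6384; θ₅ = -1.76384 − 0.02·(-1.6384) = -1.731072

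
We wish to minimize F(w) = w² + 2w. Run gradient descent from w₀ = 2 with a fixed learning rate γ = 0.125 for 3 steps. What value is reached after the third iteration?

0.265625

F′(w) = 2w + 2
w₁ = 2 − 0.125·6 = 1.25
w₂ = 1.25 − 0.125·4.5 = 0.6875
w₃ = 0.6875 − 0.125·3.375 = 0.265625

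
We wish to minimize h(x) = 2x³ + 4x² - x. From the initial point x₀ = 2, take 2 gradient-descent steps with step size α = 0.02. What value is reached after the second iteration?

h′(x) = 6x² + 8x - 1
x₁ = 2 − 0.02·39 = 1.22
x₂ = 1.22 − 0.02·17.6904 = 0.866192

0.866192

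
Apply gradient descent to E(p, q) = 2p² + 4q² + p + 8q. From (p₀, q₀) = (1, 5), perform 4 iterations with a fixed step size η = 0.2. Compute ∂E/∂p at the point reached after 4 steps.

0.008

∇E = (4p + 1, 8q + 8)
(p₁, q₁) = (1, 5) − 0.2·(5, 48) = (0, -4.6)
(p₂, q₂) = (0, -4.6) − 0.2·(1, -28.8) = (-0.2, 1.16)
(p₃, q₃) = (-0.2, 1.16) − 0.2·(0.2, 17.28) = (-0.24, -2.296)
(p₄, q₄) = (-0.24, -2.296) − 0.2·(0.04, -10.368) = (-0.248, -0.2224)
∂E/∂p at (-0.248, -0.2224) = 0.008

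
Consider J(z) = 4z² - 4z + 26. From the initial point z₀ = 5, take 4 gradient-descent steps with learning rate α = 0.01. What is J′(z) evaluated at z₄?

J′(z) = 8z - 4
z₁ = 5 − 0.01·36 = 4.64
z₂ = 4.64 − 0.01·33.12 = 4.3088
z₃ = 4.3088 − 0.01·30.4704 = 4.004096
z₄ = 4.004096 − 0.01·28.032768 = 3.72376832
J′(z) at (3.72376832) = 25.79014656

25.79014656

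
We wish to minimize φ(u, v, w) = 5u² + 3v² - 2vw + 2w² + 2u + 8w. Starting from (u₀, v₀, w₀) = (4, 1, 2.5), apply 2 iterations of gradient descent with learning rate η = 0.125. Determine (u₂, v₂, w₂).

∇φ = (10u + 2, 6v - 2w, -2v + 4w + 8)
(u₁, v₁, w₁) = (4, 1, 2.5) − 0.125·(42, 1, 16) = (-1.25, 0.875, 0.5)
(u₂, v₂, w₂) = (-1.25, 0.875, 0.5) − 0.125·(-10.5, 4.25, 8.25) = (0.0625, 0.34375, -0.53125)

(0.0625, 0.34375, -0.53125)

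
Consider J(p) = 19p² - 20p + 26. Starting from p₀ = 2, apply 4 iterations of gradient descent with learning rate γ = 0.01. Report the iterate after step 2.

1.0928

J′(p) = 38p - 20
p₁ = 2 − 0.01·56 = 1.44
p₂ = 1.44 − 0.01·34.72 = 1.0928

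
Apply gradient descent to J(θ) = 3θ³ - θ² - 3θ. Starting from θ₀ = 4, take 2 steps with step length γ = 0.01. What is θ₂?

2.111799

J′(θ) = 9θ² - 2θ - 3
Step 1: J′(4) = 133; θ₁ = 4 − 0.01·133 = 2.67
Step 2: J′(2.67) = 55.8201; θ₂ = 2.67 − 0.01·55.8201 = 2.111799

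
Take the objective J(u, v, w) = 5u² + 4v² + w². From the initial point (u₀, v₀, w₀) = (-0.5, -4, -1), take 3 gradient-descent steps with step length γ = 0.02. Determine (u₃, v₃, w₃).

∇J = (10u, 8v, 2w)
(u₁, v₁, w₁) = (-0.5, -4, -1) − 0.02·(-5, -32, -2) = (-0.4, -3.36, -0.96)
(u₂, v₂, w₂) = (-0.4, -3.36, -0.96) − 0.02·(-4, -26.88, -1.92) = (-0.32, -2.8224, -0.9216)
(u₃, v₃, w₃) = (-0.32, -2.8224, -0.9216) − 0.02·(-3.2, -22.5792, -1.8432) = (-0.256, -2.370816, -0.884736)

(-0.256, -2.370816, -0.884736)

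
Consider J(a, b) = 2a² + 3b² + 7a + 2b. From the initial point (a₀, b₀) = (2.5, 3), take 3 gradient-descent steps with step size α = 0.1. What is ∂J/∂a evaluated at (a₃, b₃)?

3.672

∇J = (4a + 7, 6b + 2)
(a₁, b₁) = (2.5, 3) − 0.1·(17, 20) = (0.8, 1)
(a₂, b₂) = (0.8, 1) − 0.1·(10.2, 8) = (-0.22, 0.2)
(a₃, b₃) = (-0.22, 0.2) − 0.1·(6.12, 3.2) = (-0.832, -0.12)
∂J/∂a at (-0.832, -0.12) = 3.672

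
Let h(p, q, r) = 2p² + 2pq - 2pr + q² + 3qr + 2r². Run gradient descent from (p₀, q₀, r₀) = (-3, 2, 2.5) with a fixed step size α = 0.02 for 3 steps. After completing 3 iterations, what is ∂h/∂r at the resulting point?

∇h = (4p + 2q - 2r, 2p + 2q + 3r, -2p + 3q + 4r)
Step 1: at (-3, 2, 2.5), ∇h = (-13, 5.5, 22) → (-3, 2, 2.5) − 0.02·(-13, 5.5, 22) = (-2.74, 1.89, 2.06)
Step 2: at (-2.74, 1.89, 2.06), ∇h = (-11.3, 4.48, 19.39) → (-2.74, 1.89, 2.06) − 0.02·(-11.3, 4.48, 19.39) = (-2.514, 1.8004, 1.6722)
Step 3: at (-2.514, 1.8004, 1.6722), ∇h = (-9.7996, 3.5894, 17.118) → (-2.514, 1.8004, 1.6722) − 0.02·(-9.7996, 3.5894, 17.118) = (-2.318008, 1.728612, 1.32984)
∂h/∂r at (-2.318008, 1.728612, 1.32984) = 15.141212

15.141212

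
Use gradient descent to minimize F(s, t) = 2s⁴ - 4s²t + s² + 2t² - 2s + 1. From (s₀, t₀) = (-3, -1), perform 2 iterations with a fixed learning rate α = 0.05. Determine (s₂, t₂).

(-319.9136, 18.472)

∇F = (8s³ - 8st + 2s - 2, -4s² + 4t)
Step 1: at (-3, -1), ∇F = (-248, -40) → (-3, -1) − 0.05·(-248, -40) = (9.4, 1)
Step 2: at (9.4, 1), ∇F = (6586.272, -349.44) → (9.4, 1) − 0.05·(6586.272, -349.44) = (-319.9136, 18.472)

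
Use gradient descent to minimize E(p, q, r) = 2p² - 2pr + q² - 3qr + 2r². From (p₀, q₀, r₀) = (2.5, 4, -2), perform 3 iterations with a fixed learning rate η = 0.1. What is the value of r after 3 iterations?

1.601

∇E = (4p - 2r, 2q - 3r, -2p - 3q + 4r)
Step 1: at (2.5, 4, -2), ∇E = (14, 14, -25) → (2.5, 4, -2) − 0.1·(14, 14, -25) = (1.1, 2.6, 0.5)
Step 2: at (1.1, 2.6, 0.5), ∇E = (3.4, 3.7, -8) → (1.1, 2.6, 0.5) − 0.1·(3.4, 3.7, -8) = (0.76, 2.23, 1.3)
Step 3: at (0.76, 2.23, 1.3), ∇E = (0.44, 0.56, -3.01) → (0.76, 2.23, 1.3) − 0.1·(0.44, 0.56, -3.01) = (0.716, 2.174, 1.601)
r = 1.601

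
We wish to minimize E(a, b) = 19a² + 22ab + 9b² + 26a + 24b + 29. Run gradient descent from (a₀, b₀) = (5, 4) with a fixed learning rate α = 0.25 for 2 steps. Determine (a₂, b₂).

(858.25, 550.75)

∇E = (38a + 22b + 26, 22a + 18b + 24)
(a₁, b₁) = (5, 4) − 0.25·(304, 206) = (-71, -47.5)
(a₂, b₂) = (-71, -47.5) − 0.25·(-3717, -2393) = (858.25, 550.75)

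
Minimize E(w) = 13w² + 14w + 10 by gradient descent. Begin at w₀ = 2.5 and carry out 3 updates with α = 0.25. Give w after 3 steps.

-506.0625

E′(w) = 26w + 14
w₁ = 2.5 − 0.25·79 = -17.25
w₂ = -17.25 − 0.25·(-434.5) = 91.375
w₃ = 91.375 − 0.25·2389.75 = -506.0625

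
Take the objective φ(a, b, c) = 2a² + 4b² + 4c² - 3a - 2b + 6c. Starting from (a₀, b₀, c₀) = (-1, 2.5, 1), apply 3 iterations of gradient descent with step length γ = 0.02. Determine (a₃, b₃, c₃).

(-0.612704, 1.583584, 0.287232)

∇φ = (4a - 3, 8b - 2, 8c + 6)
(a₁, b₁, c₁) = (-1, 2.5, 1) − 0.02·(-7, 18, 14) = (-0.86, 2.14, 0.72)
(a₂, b₂, c₂) = (-0.86, 2.14, 0.72) − 0.02·(-6.44, 15.12, 11.76) = (-0.7312, 1.8376, 0.4848)
(a₃, b₃, c₃) = (-0.7312, 1.8376, 0.4848) − 0.02·(-5.9248, 12.7008, 9.8784) = (-0.612704, 1.583584, 0.287232)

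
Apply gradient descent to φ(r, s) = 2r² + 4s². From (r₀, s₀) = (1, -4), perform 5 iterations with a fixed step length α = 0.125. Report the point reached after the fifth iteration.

(0.03125, 0)

∇φ = (4r, 8s)
Step 1: at (1, -4), ∇φ = (4, -32) → (1, -4) − 0.125·(4, -32) = (0.5, 0)
Step 2: at (0.5, 0), ∇φ = (2, 0) → (0.5, 0) − 0.125·(2, 0) = (0.25, 0)
Step 3: at (0.25, 0), ∇φ = (1, 0) → (0.25, 0) − 0.125·(1, 0) = (0.125, 0)
Step 4: at (0.125, 0), ∇φ = (0.5, 0) → (0.125, 0) − 0.125·(0.5, 0) = (0.0625, 0)
Step 5: at (0.0625, 0), ∇φ = (0.25, 0) → (0.0625, 0) − 0.125·(0.25, 0) = (0.03125, 0)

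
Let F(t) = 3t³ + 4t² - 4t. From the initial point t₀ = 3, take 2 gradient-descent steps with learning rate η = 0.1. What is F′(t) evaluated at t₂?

18992.341889

F′(t) = 9t² + 8t - 4
t₁ = 3 − 0.1·101 = -7.1
t₂ = -7.1 − 0.1·392.89 = -46.389
F′(t) at (-46.389) = 18992.341889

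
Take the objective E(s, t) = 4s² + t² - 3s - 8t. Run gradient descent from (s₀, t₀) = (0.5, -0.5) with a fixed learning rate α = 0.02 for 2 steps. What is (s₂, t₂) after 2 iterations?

∇E = (8s - 3, 2t - 8)
(s₁, t₁) = (0.5, -0.5) − 0.02·(1, -9) = (0.48, -0.32)
(s₂, t₂) = (0.48, -0.32) − 0.02·(0.84, -8.64) = (0.4632, -0.1472)

(0.4632, -0.1472)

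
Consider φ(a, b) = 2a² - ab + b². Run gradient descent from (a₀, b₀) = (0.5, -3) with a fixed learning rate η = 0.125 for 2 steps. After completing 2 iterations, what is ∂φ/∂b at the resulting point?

∇φ = (4a - b, -a + 2b)
(a₁, b₁) = (0.5, -3) − 0.125·(5, -6.5) = (-0.125, -2.1875)
(a₂, b₂) = (-0.125, -2.1875) − 0.125·(1.6875, -4.25) = (-0.3359375, -1.65625)
∂φ/∂b at (-0.3359375, -1.65625) = -2.9765625

-2.9765625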